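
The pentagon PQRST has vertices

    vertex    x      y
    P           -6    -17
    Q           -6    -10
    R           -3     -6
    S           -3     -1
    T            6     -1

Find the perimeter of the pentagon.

|PQ| = √((0)² + (7)²) = √49 = 7
|QR| = √((3)² + (4)²) = √25 = 5
|RS| = √((0)² + (5)²) = √25 = 5
|ST| = √((9)² + (0)²) = √81 = 9
|TP| = √((-12)² + (-16)²) = √400 = 20
Perimeter = 7 + 5 + 5 + 9 + 20 = 46.

46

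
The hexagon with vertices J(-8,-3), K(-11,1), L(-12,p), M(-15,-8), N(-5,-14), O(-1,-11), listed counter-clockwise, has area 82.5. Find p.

The doubled signed area Σ (x_i y_{i+1} − x_{i+1} y_i) is linear in p.
With p=0 it equals 193; the coefficient of p is 4 (from the two edges through L).
So 4·p + 193 = 2·82.5 = 165 ⇒ p = -7.

-7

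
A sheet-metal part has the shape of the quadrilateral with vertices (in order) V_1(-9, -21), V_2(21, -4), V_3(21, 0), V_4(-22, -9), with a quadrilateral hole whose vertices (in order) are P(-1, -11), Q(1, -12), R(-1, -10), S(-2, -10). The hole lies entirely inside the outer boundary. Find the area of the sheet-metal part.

375

Outer boundary:
Apply the shoelace formula: 2A = Σ (x_i·y_{i+1} − x_{i+1}·y_i), indices taken mod 4.
Σ = (477) + (84) + (-189) + (381) = 753
Area = |Σ|/2 = 376.5.
Hole:
Σ = (23) + (-22) + (-10) + (12) = 3
Area = |Σ|/2 = 1.5.
Net area = 376.5 − 1.5 = 375.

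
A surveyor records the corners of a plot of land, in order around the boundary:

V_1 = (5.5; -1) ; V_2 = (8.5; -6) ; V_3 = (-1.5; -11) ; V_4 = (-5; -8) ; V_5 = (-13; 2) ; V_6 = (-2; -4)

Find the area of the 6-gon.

Apply the surveyor's formula: 2A = Σ (x_i·y_{i+1} − x_{i+1}·y_i), indices taken mod 6.
Σ = (-24.5) + (-102.5) + (-43) + (-114) + (56) + (24) = -204
Area = |Σ|/2 = 102.

102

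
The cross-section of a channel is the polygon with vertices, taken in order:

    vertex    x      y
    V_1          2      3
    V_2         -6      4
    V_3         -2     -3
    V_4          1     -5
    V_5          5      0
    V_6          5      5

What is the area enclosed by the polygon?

60

Σ = (26) + (26) + (13) + (25) + (25) + (5) = 120
Area = |Σ|/2 = 60.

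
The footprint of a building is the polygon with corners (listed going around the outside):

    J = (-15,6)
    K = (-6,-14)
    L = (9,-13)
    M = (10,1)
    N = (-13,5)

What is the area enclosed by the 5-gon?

Cross-terms: 246, 204, 139, 63, -3  ⇒  Σ = 649
Area = |Σ|/2 = 324.5.

324.5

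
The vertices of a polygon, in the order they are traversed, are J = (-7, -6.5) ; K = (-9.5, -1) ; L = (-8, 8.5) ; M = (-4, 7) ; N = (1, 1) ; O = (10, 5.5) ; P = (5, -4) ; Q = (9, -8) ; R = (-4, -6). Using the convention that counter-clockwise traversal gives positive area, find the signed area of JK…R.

Σ = (-54.75) + (-88.75) + (-22) + (-11) + (-4.5) + (-67.5) + (-4) + (-86) + (-16) = -354.5
Signed area = Σ/2 = -177.25 (negative ⇒ clockwise traversal).

-177.25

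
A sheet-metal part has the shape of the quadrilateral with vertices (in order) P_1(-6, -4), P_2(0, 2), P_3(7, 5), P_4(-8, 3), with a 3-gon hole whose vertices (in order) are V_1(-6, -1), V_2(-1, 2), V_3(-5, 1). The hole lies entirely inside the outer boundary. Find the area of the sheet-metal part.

Outer boundary:
Apply the surveyor's formula: 2A = Σ (x_i·y_{i+1} − x_{i+1}·y_i), indices taken mod 4.
Cross-terms: -12, -14, 61, 50  ⇒  Σ = 85
Area = |Σ|/2 = 42.5.
Hole:
V_1→V_2: (-6)(2) − (-1)(-1) = -13
V_2→V_3: (-1)(1) − (-5)(2) = 9
V_3→V_1: (-5)(-1) − (-6)(1) = 11
Σ = 7
Area = |Σ|/2 = 3.5.
Net area = 42.5 − 3.5 = 39.

39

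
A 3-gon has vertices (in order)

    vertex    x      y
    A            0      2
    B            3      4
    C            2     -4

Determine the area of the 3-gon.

11

Apply Gauss's area formula: 2A = Σ (x_i·y_{i+1} − x_{i+1}·y_i), indices taken mod 3.
Σ = (-6) + (-20) + (4) = -22
Area = |Σ|/2 = 11.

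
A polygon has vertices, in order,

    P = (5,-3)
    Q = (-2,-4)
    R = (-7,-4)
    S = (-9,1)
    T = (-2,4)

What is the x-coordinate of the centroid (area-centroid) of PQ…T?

Apply the shoelace (surveyor's) formula. First the cross-terms c_i = x_i·y_{i+1} − x_{i+1}·y_i:
  -26, -20, -43, -34, -14  ⇒  2A = -137, A = -68.5.
Then Σ (x_i + x_{i+1})·c_i = 1122, so x̄ = 1122 / (6·(-68.5)) = -374/137.

-374/137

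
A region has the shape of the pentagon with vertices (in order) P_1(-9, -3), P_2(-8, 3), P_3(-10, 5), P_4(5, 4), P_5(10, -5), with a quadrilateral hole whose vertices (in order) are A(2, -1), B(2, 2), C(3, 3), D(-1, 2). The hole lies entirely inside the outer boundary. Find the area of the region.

127

Outer boundary:
Apply the shoelace formula: 2A = Σ (x_i·y_{i+1} − x_{i+1}·y_i), indices taken mod 5.
Cross-terms: -51, -10, -65, -65, -75  ⇒  Σ = -266
Area = |Σ|/2 = 133.
Hole:
Apply the shoelace formula: 2A = Σ (x_i·y_{i+1} − x_{i+1}·y_i), indices taken mod 4.
Σ = (6) + (0) + (9) + (-3) = 12
Area = |Σ|/2 = 6.
Net area = 133 − 6 = 127.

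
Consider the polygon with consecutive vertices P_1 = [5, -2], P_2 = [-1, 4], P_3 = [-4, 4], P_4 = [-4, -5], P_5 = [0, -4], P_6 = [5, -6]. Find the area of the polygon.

61

Cross-terms: 18, 12, 36, 16, 20, 20  ⇒  Σ = 122
Area = |Σ|/2 = 61.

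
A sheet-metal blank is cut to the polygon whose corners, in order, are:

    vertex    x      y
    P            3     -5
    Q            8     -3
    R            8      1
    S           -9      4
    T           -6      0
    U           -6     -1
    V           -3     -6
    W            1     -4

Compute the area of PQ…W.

Σ = (31) + (32) + (41) + (24) + (6) + (33) + (18) + (7) = 192
Area = |Σ|/2 = 96.

96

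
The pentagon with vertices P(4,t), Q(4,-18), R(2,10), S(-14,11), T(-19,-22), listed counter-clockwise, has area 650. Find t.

The doubled signed area Σ (x_i y_{i+1} − x_{i+1} y_i) is linear in t.
With t=0 it equals 771; the coefficient of t is -23 (from the two edges through P).
So -23·t + 771 = 2·650 = 1300 ⇒ t = -23.

-23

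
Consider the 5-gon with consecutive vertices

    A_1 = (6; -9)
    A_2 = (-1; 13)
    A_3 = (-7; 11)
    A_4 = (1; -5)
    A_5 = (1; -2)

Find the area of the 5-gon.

Apply the shoelace (surveyor's) formula: 2A = Σ (x_i·y_{i+1} − x_{i+1}·y_i), indices taken mod 5.
Cross-terms: 69, 80, 24, 3, 3  ⇒  Σ = 179
Area = |Σ|/2 = 89.5.

89.5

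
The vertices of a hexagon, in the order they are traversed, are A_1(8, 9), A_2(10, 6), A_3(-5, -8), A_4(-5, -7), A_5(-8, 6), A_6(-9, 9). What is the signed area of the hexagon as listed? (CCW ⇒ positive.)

Apply the surveyor's formula: 2A = Σ (x_i·y_{i+1} − x_{i+1}·y_i), indices taken mod 6.
Σ = (-42) + (-50) + (-5) + (-86) + (-18) + (-153) = -354
Signed area = Σ/2 = -177 (negative ⇒ clockwise traversal).

-177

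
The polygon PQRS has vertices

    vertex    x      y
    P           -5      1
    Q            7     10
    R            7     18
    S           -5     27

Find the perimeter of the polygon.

64

|PQ| = √((12)² + (9)²) = √225 = 15
|QR| = √((0)² + (8)²) = √64 = 8
|RS| = √((-12)² + (9)²) = √225 = 15
|SP| = √((0)² + (-26)²) = √676 = 26
Perimeter = 15 + 8 + 15 + 26 = 64.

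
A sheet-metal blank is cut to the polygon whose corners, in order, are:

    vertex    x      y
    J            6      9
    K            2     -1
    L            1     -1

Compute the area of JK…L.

5

Apply the shoelace (surveyor's) formula: 2A = Σ (x_i·y_{i+1} − x_{i+1}·y_i), indices taken mod 3.
Σ = (-24) + (-1) + (15) = -10
Area = |Σ|/2 = 5.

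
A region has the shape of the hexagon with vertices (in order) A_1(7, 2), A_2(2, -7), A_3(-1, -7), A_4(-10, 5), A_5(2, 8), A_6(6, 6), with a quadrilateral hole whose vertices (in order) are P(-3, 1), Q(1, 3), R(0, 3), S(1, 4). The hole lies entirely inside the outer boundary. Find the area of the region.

151

Outer boundary:
Apply the shoelace (surveyor's) formula: 2A = Σ (x_i·y_{i+1} − x_{i+1}·y_i), indices taken mod 6.
Σ = (-53) + (-21) + (-75) + (-90) + (-36) + (-30) = -305
Area = |Σ|/2 = 152.5.
Hole:
Apply the shoelace formula: 2A = Σ (x_i·y_{i+1} − x_{i+1}·y_i), indices taken mod 4.
Σ = (-10) + (3) + (-3) + (13) = 3
Area = |Σ|/2 = 1.5.
Net area = 152.5 − 1.5 = 151.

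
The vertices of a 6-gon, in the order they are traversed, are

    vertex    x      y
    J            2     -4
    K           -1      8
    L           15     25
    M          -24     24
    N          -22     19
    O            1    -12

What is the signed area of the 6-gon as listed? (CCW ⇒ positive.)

Apply the shoelace formula: 2A = Σ (x_i·y_{i+1} − x_{i+1}·y_i), indices taken mod 6.
Cross-terms: 12, -145, 960, 72, 245, 20  ⇒  Σ = 1164
Signed area = Σ/2 = 582 (positive ⇒ counter-clockwise traversal).

582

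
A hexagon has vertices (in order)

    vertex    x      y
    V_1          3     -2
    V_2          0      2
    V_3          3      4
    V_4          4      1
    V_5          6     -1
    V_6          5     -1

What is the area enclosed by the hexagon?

Apply the surveyor's formula: 2A = Σ (x_i·y_{i+1} − x_{i+1}·y_i), indices taken mod 6.
V_1→V_2: (3)(2) − (0)(-2) = 6
V_2→V_3: (0)(4) − (3)(2) = -6
V_3→V_4: (3)(1) − (4)(4) = -13
V_4→V_5: (4)(-1) − (6)(1) = -10
V_5→V_6: (6)(-1) − (5)(-1) = -1
V_6→V_1: (5)(-2) − (3)(-1) = -7
Σ = -31
Area = |Σ|/2 = 15.5.

15.5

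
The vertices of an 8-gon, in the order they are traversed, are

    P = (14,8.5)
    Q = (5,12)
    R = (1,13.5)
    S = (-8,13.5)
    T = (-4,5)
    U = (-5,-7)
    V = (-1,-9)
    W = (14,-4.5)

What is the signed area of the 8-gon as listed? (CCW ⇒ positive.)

Apply Gauss's area formula: 2A = Σ (x_i·y_{i+1} − x_{i+1}·y_i), indices taken mod 8.
Σ = (125.5) + (55.5) + (121.5) + (14) + (53) + (38) + (130.5) + (182) = 720
Signed area = Σ/2 = 360 (positive ⇒ counter-clockwise traversal).

360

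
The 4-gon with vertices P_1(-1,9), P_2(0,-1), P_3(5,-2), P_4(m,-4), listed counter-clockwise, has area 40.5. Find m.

9

The doubled signed area Σ (x_i y_{i+1} − x_{i+1} y_i) is linear in m.
With m=0 it equals -18; the coefficient of m is 11 (from the two edges through P_4).
So 11·m + -18 = 2·40.5 = 81 ⇒ m = 9.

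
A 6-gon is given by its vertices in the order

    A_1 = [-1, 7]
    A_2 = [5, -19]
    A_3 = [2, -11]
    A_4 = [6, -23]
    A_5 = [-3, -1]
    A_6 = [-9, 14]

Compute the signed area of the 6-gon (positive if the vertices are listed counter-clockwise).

-94

Cross-terms: -16, -17, 20, -75, -51, -49  ⇒  Σ = -188
Signed area = Σ/2 = -94 (negative ⇒ clockwise traversal).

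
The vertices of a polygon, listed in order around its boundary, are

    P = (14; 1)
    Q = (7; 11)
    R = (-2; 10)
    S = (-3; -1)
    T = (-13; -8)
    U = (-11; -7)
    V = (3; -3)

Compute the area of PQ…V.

192

Apply the shoelace formula: 2A = Σ (x_i·y_{i+1} − x_{i+1}·y_i), indices taken mod 7.
P→Q: (14)(11) − (7)(1) = 147
Q→R: (7)(10) − (-2)(11) = 92
R→S: (-2)(-1) − (-3)(10) = 32
S→T: (-3)(-8) − (-13)(-1) = 11
T→U: (-13)(-7) − (-11)(-8) = 3
U→V: (-11)(-3) − (3)(-7) = 54
V→P: (3)(1) − (14)(-3) = 45
Σ = 384
Area = |Σ|/2 = 192.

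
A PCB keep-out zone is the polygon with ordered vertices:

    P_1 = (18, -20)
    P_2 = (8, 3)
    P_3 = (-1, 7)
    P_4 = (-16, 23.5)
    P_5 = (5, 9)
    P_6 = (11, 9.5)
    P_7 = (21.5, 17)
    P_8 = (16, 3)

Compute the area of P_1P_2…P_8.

275.125

Apply Gauss's area formula: 2A = Σ (x_i·y_{i+1} − x_{i+1}·y_i), indices taken mod 8.
Σ = (214) + (59) + (88.5) + (-261.5) + (-51.5) + (-17.25) + (-207.5) + (-374) = -550.25
Area = |Σ|/2 = 275.125.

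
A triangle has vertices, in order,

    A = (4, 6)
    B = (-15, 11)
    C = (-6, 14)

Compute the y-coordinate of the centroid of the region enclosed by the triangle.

31/3

Apply Gauss's area formula. First the cross-terms c_i = x_i·y_{i+1} − x_{i+1}·y_i:
  134, -144, -92  ⇒  2A = -102, A = -51.
Then Σ (y_i + y_{i+1})·c_i = -3162, so ȳ = -3162 / (6·(-51)) = 31/3.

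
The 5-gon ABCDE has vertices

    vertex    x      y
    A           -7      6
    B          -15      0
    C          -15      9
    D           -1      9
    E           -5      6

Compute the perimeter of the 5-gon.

|AB| = √((-8)² + (-6)²) = √100 = 10
|BC| = √((0)² + (9)²) = √81 = 9
|CD| = √((14)² + (0)²) = √196 = 14
|DE| = √((-4)² + (-3)²) = √25 = 5
|EA| = √((-2)² + (0)²) = √4 = 2
Perimeter = 10 + 9 + 14 + 5 + 2 = 40.

40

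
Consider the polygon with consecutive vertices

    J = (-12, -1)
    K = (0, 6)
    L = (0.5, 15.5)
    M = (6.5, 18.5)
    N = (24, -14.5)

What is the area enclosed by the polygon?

Apply the shoelace (surveyor's) formula: 2A = Σ (x_i·y_{i+1} − x_{i+1}·y_i), indices taken mod 5.
Σ = (-72) + (-3) + (-91.5) + (-538.25) + (-198) = -902.75
Area = |Σ|/2 = 451.375.

451.375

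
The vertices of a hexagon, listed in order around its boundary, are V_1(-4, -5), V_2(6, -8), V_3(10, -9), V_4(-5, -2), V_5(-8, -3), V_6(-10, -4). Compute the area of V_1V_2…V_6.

29

Apply the shoelace formula: 2A = Σ (x_i·y_{i+1} − x_{i+1}·y_i), indices taken mod 6.
Σ = (62) + (26) + (-65) + (-1) + (2) + (34) = 58
Area = |Σ|/2 = 29.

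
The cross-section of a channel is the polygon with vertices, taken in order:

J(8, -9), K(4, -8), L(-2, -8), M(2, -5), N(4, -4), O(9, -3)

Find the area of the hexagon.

Apply Gauss's area formula: 2A = Σ (x_i·y_{i+1} − x_{i+1}·y_i), indices taken mod 6.
Σ = (-28) + (-48) + (26) + (12) + (24) + (-57) = -71
Area = |Σ|/2 = 35.5.

35.5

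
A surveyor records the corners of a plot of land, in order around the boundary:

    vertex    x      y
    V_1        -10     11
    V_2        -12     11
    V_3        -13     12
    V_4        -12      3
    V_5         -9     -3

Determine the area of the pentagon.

30

Apply Gauss's area formula: 2A = Σ (x_i·y_{i+1} − x_{i+1}·y_i), indices taken mod 5.
Σ = (22) + (-1) + (105) + (63) + (-129) = 60
Area = |Σ|/2 = 30.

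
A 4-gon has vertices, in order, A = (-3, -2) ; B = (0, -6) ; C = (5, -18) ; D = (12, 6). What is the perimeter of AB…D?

|AB| = √((3)² + (-4)²) = √25 = 5
|BC| = √((5)² + (-12)²) = √169 = 13
|CD| = √((7)² + (24)²) = √625 = 25
|DA| = √((-15)² + (-8)²) = √289 = 17
Perimeter = 5 + 13 + 25 + 17 = 60.

60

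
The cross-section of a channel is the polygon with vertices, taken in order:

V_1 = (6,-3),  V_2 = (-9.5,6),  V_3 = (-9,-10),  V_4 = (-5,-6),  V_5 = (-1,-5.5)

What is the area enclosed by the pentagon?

109

Apply the surveyor's formula: 2A = Σ (x_i·y_{i+1} − x_{i+1}·y_i), indices taken mod 5.
Σ = (7.5) + (149) + (4) + (21.5) + (36) = 218
Area = |Σ|/2 = 109.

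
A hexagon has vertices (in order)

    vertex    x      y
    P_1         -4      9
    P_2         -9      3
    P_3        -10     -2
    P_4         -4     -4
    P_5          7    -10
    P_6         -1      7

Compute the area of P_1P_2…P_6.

P_1→P_2: (-4)(3) − (-9)(9) = 69
P_2→P_3: (-9)(-2) − (-10)(3) = 48
P_3→P_4: (-10)(-4) − (-4)(-2) = 32
P_4→P_5: (-4)(-10) − (7)(-4) = 68
P_5→P_6: (7)(7) − (-1)(-10) = 39
P_6→P_1: (-1)(9) − (-4)(7) = 19
Σ = 275
Area = |Σ|/2 = 137.5.

137.5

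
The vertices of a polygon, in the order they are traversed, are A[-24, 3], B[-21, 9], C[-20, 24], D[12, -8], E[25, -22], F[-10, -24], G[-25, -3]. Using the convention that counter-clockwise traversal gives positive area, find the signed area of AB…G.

-1103

Σ = (-153) + (-324) + (-128) + (-64) + (-820) + (-570) + (-147) = -2206
Signed area = Σ/2 = -1103 (negative ⇒ clockwise traversal).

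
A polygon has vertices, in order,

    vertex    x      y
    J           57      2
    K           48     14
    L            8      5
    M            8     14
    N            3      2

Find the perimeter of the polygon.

|JK| = √((-9)² + (12)²) = √225 = 15
|KL| = √((-40)² + (-9)²) = √1681 = 41
|LM| = √((0)² + (9)²) = √81 = 9
|MN| = √((-5)² + (-12)²) = √169 = 13
|NJ| = √((54)² + (0)²) = √2916 = 54
Perimeter = 15 + 41 + 9 + 13 + 54 = 132.

132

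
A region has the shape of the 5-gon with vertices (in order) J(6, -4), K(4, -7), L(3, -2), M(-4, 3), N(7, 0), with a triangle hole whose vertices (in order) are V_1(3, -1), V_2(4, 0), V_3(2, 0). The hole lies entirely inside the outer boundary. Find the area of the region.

29.5

Outer boundary:
Apply Gauss's area formula: 2A = Σ (x_i·y_{i+1} − x_{i+1}·y_i), indices taken mod 5.
Σ = (-26) + (13) + (1) + (-21) + (-28) = -61
Area = |Σ|/2 = 30.5.
Hole:
Apply the shoelace formula: 2A = Σ (x_i·y_{i+1} − x_{i+1}·y_i), indices taken mod 3.
V_1→V_2: (3)(0) − (4)(-1) = 4
V_2→V_3: (4)(0) − (2)(0) = 0
V_3→V_1: (2)(-1) − (3)(0) = -2
Σ = 2
Area = |Σ|/2 = 1.
Net area = 30.5 − 1 = 29.5.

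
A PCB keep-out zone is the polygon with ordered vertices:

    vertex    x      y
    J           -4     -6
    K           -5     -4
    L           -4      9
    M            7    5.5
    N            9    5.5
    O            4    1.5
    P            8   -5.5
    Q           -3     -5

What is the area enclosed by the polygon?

136

Apply the shoelace (surveyor's) formula: 2A = Σ (x_i·y_{i+1} − x_{i+1}·y_i), indices taken mod 8.
J→K: (-4)(-4) − (-5)(-6) = -14
K→L: (-5)(9) − (-4)(-4) = -61
L→M: (-4)(5.5) − (7)(9) = -85
M→N: (7)(5.5) − (9)(5.5) = -11
N→O: (9)(1.5) − (4)(5.5) = -8.5
O→P: (4)(-5.5) − (8)(1.5) = -34
P→Q: (8)(-5) − (-3)(-5.5) = -56.5
Q→J: (-3)(-6) − (-4)(-5) = -2
Σ = -272
Area = |Σ|/2 = 136.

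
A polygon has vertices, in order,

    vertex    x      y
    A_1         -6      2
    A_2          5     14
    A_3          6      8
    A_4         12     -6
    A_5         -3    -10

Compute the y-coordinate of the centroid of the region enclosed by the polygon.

Apply the shoelace formula. First the cross-terms c_i = x_i·y_{i+1} − x_{i+1}·y_i:
  -94, -44, -132, -138, -66  ⇒  2A = -474, A = -237.
Then Σ (y_i + y_{i+1})·c_i = 0, so ȳ = 0 / (6·(-237)) = 0.

0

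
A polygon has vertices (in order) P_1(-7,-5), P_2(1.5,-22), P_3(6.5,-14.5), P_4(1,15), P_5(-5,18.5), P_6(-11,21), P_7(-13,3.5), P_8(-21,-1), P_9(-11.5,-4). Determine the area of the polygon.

Apply Gauss's area formula: 2A = Σ (x_i·y_{i+1} − x_{i+1}·y_i), indices taken mod 9.
Σ = (161.5) + (121.25) + (112) + (93.5) + (98.5) + (234.5) + (86.5) + (72.5) + (29.5) = 1009.75
Area = |Σ|/2 = 504.875.

504.875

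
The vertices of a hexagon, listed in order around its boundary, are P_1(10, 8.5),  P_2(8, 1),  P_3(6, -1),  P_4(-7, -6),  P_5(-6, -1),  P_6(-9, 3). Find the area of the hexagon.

138.75

Σ = (-58) + (-14) + (-43) + (-29) + (-27) + (-106.5) = -277.5
Area = |Σ|/2 = 138.75.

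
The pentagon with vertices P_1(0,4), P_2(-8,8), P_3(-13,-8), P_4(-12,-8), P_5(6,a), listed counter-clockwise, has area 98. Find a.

7

Write out the shoelace sum; only the two edges meeting at P_5 involve a:
2·Area = [((-12)·a − 6·(-8)) + (6·4 − 0·a)] + 208
       = -12·a + 280 = 196
⇒ a = 7.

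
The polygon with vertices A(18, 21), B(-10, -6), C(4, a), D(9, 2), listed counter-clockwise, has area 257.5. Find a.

-12

Write out the shoelace sum; only the two edges meeting at C involve a:
2·Area = [((-10)·a − 4·(-6)) + (4·2 − 9·a)] + 255
       = -19·a + 287 = 515
⇒ a = -12.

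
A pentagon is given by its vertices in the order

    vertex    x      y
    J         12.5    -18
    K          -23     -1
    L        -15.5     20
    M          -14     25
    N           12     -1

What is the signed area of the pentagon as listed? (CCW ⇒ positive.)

Apply the surveyor's formula: 2A = Σ (x_i·y_{i+1} − x_{i+1}·y_i), indices taken mod 5.
Cross-terms: -426.5, -475.5, -107.5, -286, -203.5  ⇒  Σ = -1499
Signed area = Σ/2 = -749.5 (negative ⇒ clockwise traversal).

-749.5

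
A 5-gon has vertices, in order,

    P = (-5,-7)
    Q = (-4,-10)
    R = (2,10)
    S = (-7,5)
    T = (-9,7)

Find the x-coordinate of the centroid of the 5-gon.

Apply the shoelace formula. First the cross-terms c_i = x_i·y_{i+1} − x_{i+1}·y_i:
  22, -20, 80, -4, 98  ⇒  2A = 176, A = 88.
Then Σ (x_i + x_{i+1})·c_i = -1866, so x̄ = -1866 / (6·88) = -311/88.

-311/88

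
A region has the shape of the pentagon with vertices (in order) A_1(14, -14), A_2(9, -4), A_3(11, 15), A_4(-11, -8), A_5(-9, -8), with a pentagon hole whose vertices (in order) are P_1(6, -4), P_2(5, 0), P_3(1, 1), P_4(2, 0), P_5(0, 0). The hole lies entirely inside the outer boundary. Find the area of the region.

Outer boundary:
Apply the shoelace formula: 2A = Σ (x_i·y_{i+1} − x_{i+1}·y_i), indices taken mod 5.
Cross-terms: 70, 179, 77, 16, 238  ⇒  Σ = 580
Area = |Σ|/2 = 290.
Hole:
Apply the surveyor's formula: 2A = Σ (x_i·y_{i+1} − x_{i+1}·y_i), indices taken mod 5.
Σ = (20) + (5) + (-2) + (0) + (0) = 23
Area = |Σ|/2 = 11.5.
Net area = 290 − 11.5 = 278.5.

278.5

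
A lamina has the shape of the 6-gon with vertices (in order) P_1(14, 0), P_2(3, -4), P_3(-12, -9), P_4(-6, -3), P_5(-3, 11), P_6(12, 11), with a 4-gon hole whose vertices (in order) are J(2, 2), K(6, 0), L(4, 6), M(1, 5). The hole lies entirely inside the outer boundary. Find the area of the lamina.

Outer boundary:
Apply the shoelace (surveyor's) formula: 2A = Σ (x_i·y_{i+1} − x_{i+1}·y_i), indices taken mod 6.
Σ = (-56) + (-75) + (-18) + (-75) + (-165) + (-154) = -543
Area = |Σ|/2 = 271.5.
Hole:
J→K: (2)(0) − (6)(2) = -12
K→L: (6)(6) − (4)(0) = 36
L→M: (4)(5) − (1)(6) = 14
M→J: (1)(2) − (2)(5) = -8
Σ = 30
Area = |Σ|/2 = 15.
Net area = 271.5 − 15 = 256.5.

256.5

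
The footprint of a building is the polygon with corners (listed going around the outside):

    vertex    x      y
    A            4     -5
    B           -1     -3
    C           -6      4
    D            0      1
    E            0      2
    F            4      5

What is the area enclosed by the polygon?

46.5

Apply Gauss's area formula: 2A = Σ (x_i·y_{i+1} − x_{i+1}·y_i), indices taken mod 6.
A→B: (4)(-3) − (-1)(-5) = -17
B→C: (-1)(4) − (-6)(-3) = -22
C→D: (-6)(1) − (0)(4) = -6
D→E: (0)(2) − (0)(1) = 0
E→F: (0)(5) − (4)(2) = -8
F→A: (4)(-5) − (4)(5) = -40
Σ = -93
Area = |Σ|/2 = 46.5.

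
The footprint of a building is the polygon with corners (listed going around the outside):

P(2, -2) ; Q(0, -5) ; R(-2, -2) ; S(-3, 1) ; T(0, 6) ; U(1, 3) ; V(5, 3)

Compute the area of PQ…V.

Apply the surveyor's formula: 2A = Σ (x_i·y_{i+1} − x_{i+1}·y_i), indices taken mod 7.
Σ = (-10) + (-10) + (-8) + (-18) + (-6) + (-12) + (-16) = -80
Area = |Σ|/2 = 40.

40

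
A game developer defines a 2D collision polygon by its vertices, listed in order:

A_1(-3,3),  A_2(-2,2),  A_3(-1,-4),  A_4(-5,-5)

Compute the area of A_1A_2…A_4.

Apply the surveyor's formula: 2A = Σ (x_i·y_{i+1} − x_{i+1}·y_i), indices taken mod 4.
Cross-terms: 0, 10, -15, -30  ⇒  Σ = -35
Area = |Σ|/2 = 17.5.

17.5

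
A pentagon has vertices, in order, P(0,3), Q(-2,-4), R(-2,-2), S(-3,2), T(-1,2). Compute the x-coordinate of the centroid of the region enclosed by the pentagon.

-73/45

Apply the shoelace (surveyor's) formula. First the cross-terms c_i = x_i·y_{i+1} − x_{i+1}·y_i:
  6, -4, -10, -4, -3  ⇒  2A = -15, A = -7.5.
Then Σ (x_i + x_{i+1})·c_i = 73, so x̄ = 73 / (6·(-7.5)) = -73/45.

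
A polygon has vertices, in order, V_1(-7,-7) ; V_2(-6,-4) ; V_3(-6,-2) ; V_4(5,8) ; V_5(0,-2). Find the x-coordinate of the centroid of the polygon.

Apply the shoelace formula. First the cross-terms c_i = x_i·y_{i+1} − x_{i+1}·y_i:
  -14, -12, -38, -10, -14  ⇒  2A = -88, A = -44.
Then Σ (x_i + x_{i+1})·c_i = 412, so x̄ = 412 / (6·(-44)) = -103/66.

-103/66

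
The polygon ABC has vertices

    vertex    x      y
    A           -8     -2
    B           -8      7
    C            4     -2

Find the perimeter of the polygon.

|AB| = √((0)² + (9)²) = √81 = 9
|BC| = √((12)² + (-9)²) = √225 = 15
|CA| = √((-12)² + (0)²) = √144 = 12
Perimeter = 9 + 15 + 12 = 36.

36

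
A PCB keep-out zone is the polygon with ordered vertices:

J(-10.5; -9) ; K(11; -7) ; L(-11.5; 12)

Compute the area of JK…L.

226.75

Apply the shoelace (surveyor's) formula: 2A = Σ (x_i·y_{i+1} − x_{i+1}·y_i), indices taken mod 3.
Cross-terms: 172.5, 51.5, 229.5  ⇒  Σ = 453.5
Area = |Σ|/2 = 226.75.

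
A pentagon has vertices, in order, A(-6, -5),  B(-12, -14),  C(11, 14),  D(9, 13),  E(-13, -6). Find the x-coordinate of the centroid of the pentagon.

Apply the shoelace (surveyor's) formula. First the cross-terms c_i = x_i·y_{i+1} − x_{i+1}·y_i:
  24, -14, 17, 115, 29  ⇒  2A = 171, A = 85.5.
Then Σ (x_i + x_{i+1})·c_i = -1089, so x̄ = -1089 / (6·85.5) = -121/57.

-121/57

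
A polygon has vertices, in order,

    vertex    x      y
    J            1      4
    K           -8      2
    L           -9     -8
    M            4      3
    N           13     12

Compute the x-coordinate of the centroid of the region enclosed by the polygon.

Apply the shoelace formula. First the cross-terms c_i = x_i·y_{i+1} − x_{i+1}·y_i:
  34, 82, 5, 9, 40  ⇒  2A = 170, A = 85.
Then Σ (x_i + x_{i+1})·c_i = -944, so x̄ = -944 / (6·85) = -472/255.

-472/255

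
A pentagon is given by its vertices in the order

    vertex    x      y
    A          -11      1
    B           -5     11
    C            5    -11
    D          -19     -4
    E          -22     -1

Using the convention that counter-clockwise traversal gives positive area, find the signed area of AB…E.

Apply the shoelace (surveyor's) formula: 2A = Σ (x_i·y_{i+1} − x_{i+1}·y_i), indices taken mod 5.
Σ = (-116) + (0) + (-229) + (-69) + (-33) = -447
Signed area = Σ/2 = -223.5 (negative ⇒ clockwise traversal).

-223.5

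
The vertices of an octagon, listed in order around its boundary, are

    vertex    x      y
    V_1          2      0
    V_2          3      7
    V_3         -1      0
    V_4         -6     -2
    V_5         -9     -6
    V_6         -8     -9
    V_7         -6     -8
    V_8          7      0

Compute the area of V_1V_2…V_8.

70

Apply the shoelace (surveyor's) formula: 2A = Σ (x_i·y_{i+1} − x_{i+1}·y_i), indices taken mod 8.
V_1→V_2: (2)(7) − (3)(0) = 14
V_2→V_3: (3)(0) − (-1)(7) = 7
V_3→V_4: (-1)(-2) − (-6)(0) = 2
V_4→V_5: (-6)(-6) − (-9)(-2) = 18
V_5→V_6: (-9)(-9) − (-8)(-6) = 33
V_6→V_7: (-8)(-8) − (-6)(-9) = 10
V_7→V_8: (-6)(0) − (7)(-8) = 56
V_8→V_1: (7)(0) − (2)(0) = 0
Σ = 140
Area = |Σ|/2 = 70.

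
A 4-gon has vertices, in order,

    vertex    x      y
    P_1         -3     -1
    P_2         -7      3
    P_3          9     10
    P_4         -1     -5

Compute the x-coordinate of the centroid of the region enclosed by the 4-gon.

Apply the surveyor's formula. First the cross-terms c_i = x_i·y_{i+1} − x_{i+1}·y_i:
  -16, -97, -35, -14  ⇒  2A = -162, A = -81.
Then Σ (x_i + x_{i+1})·c_i = -258, so x̄ = -258 / (6·(-81)) = 43/81.

43/81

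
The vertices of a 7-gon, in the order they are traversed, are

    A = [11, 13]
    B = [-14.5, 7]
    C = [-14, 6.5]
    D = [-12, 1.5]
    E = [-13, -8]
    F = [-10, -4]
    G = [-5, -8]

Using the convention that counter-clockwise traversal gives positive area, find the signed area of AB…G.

248.375

Apply the shoelace formula: 2A = Σ (x_i·y_{i+1} − x_{i+1}·y_i), indices taken mod 7.
Cross-terms: 265.5, 3.75, 57, 115.5, -28, 60, 23  ⇒  Σ = 496.75
Signed area = Σ/2 = 248.375 (positive ⇒ counter-clockwise traversal).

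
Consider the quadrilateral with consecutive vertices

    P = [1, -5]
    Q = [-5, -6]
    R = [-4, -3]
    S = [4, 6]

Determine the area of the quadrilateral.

Σ = (-31) + (-9) + (-12) + (-26) = -78
Area = |Σ|/2 = 39.

39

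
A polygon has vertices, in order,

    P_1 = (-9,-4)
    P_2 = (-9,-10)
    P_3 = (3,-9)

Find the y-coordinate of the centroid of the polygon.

-23/3

Apply the surveyor's formula. First the cross-terms c_i = x_i·y_{i+1} − x_{i+1}·y_i:
  54, 111, -93  ⇒  2A = 72, A = 36.
Then Σ (y_i + y_{i+1})·c_i = -1656, so ȳ = -1656 / (6·36) = -23/3.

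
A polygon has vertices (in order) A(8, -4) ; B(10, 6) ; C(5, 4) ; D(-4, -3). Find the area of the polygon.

69.5

Cross-terms: 88, 10, 1, 40  ⇒  Σ = 139
Area = |Σ|/2 = 69.5.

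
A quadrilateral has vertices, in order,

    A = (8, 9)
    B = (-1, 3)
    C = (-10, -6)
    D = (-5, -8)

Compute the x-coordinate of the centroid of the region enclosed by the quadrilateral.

-143/69

Apply the shoelace (surveyor's) formula. First the cross-terms c_i = x_i·y_{i+1} − x_{i+1}·y_i:
  33, 36, 50, 19  ⇒  2A = 138, A = 69.
Then Σ (x_i + x_{i+1})·c_i = -858, so x̄ = -858 / (6·69) = -143/69.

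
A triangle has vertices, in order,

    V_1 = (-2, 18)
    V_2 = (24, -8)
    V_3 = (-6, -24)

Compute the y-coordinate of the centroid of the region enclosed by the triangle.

Apply the surveyor's formula. First the cross-terms c_i = x_i·y_{i+1} − x_{i+1}·y_i:
  -416, -624, -156  ⇒  2A = -1196, A = -598.
Then Σ (y_i + y_{i+1})·c_i = 16744, so ȳ = 16744 / (6·(-598)) = -14/3.

-14/3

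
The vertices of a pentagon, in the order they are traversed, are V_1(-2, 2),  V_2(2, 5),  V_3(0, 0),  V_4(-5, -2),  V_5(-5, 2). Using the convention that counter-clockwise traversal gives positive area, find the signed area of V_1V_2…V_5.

-20

Apply the surveyor's formula: 2A = Σ (x_i·y_{i+1} − x_{i+1}·y_i), indices taken mod 5.
V_1→V_2: (-2)(5) − (2)(2) = -14
V_2→V_3: (2)(0) − (0)(5) = 0
V_3→V_4: (0)(-2) − (-5)(0) = 0
V_4→V_5: (-5)(2) − (-5)(-2) = -20
V_5→V_1: (-5)(2) − (-2)(2) = -6
Σ = -40
Signed area = Σ/2 = -20 (negative ⇒ clockwise traversal).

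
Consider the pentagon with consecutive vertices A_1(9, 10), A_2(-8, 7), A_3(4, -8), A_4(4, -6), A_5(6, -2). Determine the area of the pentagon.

Cross-terms: 143, 36, 8, 28, 78  ⇒  Σ = 293
Area = |Σ|/2 = 146.5.

146.5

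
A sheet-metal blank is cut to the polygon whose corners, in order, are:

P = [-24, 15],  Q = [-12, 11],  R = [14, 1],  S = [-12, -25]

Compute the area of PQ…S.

Apply the surveyor's formula: 2A = Σ (x_i·y_{i+1} − x_{i+1}·y_i), indices taken mod 4.
P→Q: (-24)(11) − (-12)(15) = -84
Q→R: (-12)(1) − (14)(11) = -166
R→S: (14)(-25) − (-12)(1) = -338
S→P: (-12)(15) − (-24)(-25) = -780
Σ = -1368
Area = |Σ|/2 = 684.

684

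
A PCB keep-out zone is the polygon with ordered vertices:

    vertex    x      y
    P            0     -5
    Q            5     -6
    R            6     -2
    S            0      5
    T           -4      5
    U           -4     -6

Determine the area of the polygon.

82.5

P→Q: (0)(-6) − (5)(-5) = 25
Q→R: (5)(-2) − (6)(-6) = 26
R→S: (6)(5) − (0)(-2) = 30
S→T: (0)(5) − (-4)(5) = 20
T→U: (-4)(-6) − (-4)(5) = 44
U→P: (-4)(-5) − (0)(-6) = 20
Σ = 165
Area = |Σ|/2 = 82.5.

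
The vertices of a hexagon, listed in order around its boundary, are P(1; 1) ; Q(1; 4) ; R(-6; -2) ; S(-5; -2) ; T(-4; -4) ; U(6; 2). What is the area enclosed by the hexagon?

Σ = (3) + (22) + (2) + (12) + (16) + (4) = 59
Area = |Σ|/2 = 29.5.

29.5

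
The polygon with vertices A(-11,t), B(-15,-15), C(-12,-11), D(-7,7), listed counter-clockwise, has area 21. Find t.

-3

The doubled signed area Σ (x_i y_{i+1} − x_{i+1} y_i) is linear in t.
With t=0 it equals 66; the coefficient of t is 8 (from the two edges through A).
So 8·t + 66 = 2·21 = 42 ⇒ t = -3.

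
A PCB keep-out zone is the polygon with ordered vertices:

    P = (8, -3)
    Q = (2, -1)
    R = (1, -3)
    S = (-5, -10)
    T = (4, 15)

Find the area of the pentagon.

99.5

Σ = (-2) + (-5) + (-25) + (-35) + (-132) = -199
Area = |Σ|/2 = 99.5.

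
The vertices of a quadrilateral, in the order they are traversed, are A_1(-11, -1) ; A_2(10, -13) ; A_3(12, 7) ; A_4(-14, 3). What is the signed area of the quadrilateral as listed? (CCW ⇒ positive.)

280

Cross-terms: 153, 226, 134, 47  ⇒  Σ = 560
Signed area = Σ/2 = 280 (positive ⇒ counter-clockwise traversal).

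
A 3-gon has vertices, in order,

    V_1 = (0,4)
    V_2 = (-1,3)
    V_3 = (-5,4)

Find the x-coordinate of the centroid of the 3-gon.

Apply the surveyor's formula. First the cross-terms c_i = x_i·y_{i+1} − x_{i+1}·y_i:
  4, 11, -20  ⇒  2A = -5, A = -2.5.
Then Σ (x_i + x_{i+1})·c_i = 30, so x̄ = 30 / (6·(-2.5)) = -2.

-2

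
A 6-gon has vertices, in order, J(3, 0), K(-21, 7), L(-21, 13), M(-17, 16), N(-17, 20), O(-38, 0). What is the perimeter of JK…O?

110

|JK| = √((-24)² + (7)²) = √625 = 25
|KL| = √((0)² + (6)²) = √36 = 6
|LM| = √((4)² + (3)²) = √25 = 5
|MN| = √((0)² + (4)²) = √16 = 4
|NO| = √((-21)² + (-20)²) = √841 = 29
|OJ| = √((41)² + (0)²) = √1681 = 41
Perimeter = 25 + 6 + 5 + 4 + 29 + 41 = 110.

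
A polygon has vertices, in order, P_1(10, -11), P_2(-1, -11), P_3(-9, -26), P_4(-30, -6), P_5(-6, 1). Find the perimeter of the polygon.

102

|P_1P_2| = √((-11)² + (0)²) = √121 = 11
|P_2P_3| = √((-8)² + (-15)²) = √289 = 17
|P_3P_4| = √((-21)² + (20)²) = √841 = 29
|P_4P_5| = √((24)² + (7)²) = √625 = 25
|P_5P_1| = √((16)² + (-12)²) = √400 = 20
Perimeter = 11 + 17 + 29 + 25 + 20 = 102.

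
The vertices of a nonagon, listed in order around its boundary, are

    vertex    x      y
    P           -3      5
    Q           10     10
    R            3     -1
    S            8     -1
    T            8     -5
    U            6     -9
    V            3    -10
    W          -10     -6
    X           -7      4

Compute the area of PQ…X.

Apply the shoelace (surveyor's) formula: 2A = Σ (x_i·y_{i+1} − x_{i+1}·y_i), indices taken mod 9.
Cross-terms: -80, -40, 5, -32, -42, -33, -118, -82, -23  ⇒  Σ = -445
Area = |Σ|/2 = 222.5.

222.5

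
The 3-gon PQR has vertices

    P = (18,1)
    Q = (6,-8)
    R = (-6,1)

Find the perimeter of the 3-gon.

54

|PQ| = √((-12)² + (-9)²) = √225 = 15
|QR| = √((-12)² + (9)²) = √225 = 15
|RP| = √((24)² + (0)²) = √576 = 24
Perimeter = 15 + 15 + 24 = 54.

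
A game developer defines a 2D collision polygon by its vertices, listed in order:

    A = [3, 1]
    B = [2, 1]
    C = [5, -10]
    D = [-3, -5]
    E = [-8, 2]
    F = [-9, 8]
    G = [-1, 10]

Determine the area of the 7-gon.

Σ = (1) + (-25) + (-55) + (-46) + (-46) + (-82) + (-31) = -284
Area = |Σ|/2 = 142.

142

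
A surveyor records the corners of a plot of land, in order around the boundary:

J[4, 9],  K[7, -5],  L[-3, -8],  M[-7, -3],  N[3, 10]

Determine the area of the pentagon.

Apply the shoelace (surveyor's) formula: 2A = Σ (x_i·y_{i+1} − x_{i+1}·y_i), indices taken mod 5.
Σ = (-83) + (-71) + (-47) + (-61) + (-13) = -275
Area = |Σ|/2 = 137.5.

137.5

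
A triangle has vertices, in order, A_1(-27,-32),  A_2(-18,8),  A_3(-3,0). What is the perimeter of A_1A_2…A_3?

98

|A_1A_2| = √((9)² + (40)²) = √1681 = 41
|A_2A_3| = √((15)² + (-8)²) = √289 = 17
|A_3A_1| = √((-24)² + (-32)²) = √1600 = 40
Perimeter = 41 + 17 + 40 = 98.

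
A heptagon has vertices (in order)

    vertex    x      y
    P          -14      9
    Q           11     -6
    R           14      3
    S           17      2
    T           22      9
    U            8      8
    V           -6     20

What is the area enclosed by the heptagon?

Apply the surveyor's formula: 2A = Σ (x_i·y_{i+1} − x_{i+1}·y_i), indices taken mod 7.
Σ = (-15) + (117) + (-23) + (109) + (104) + (208) + (226) = 726
Area = |Σ|/2 = 363.

363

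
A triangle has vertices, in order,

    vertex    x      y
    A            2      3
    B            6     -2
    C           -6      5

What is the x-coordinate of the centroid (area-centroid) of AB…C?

Apply Gauss's area formula. First the cross-terms c_i = x_i·y_{i+1} − x_{i+1}·y_i:
  -22, 18, -28  ⇒  2A = -32, A = -16.
Then Σ (x_i + x_{i+1})·c_i = -64, so x̄ = -64 / (6·(-16)) = 2/3.

2/3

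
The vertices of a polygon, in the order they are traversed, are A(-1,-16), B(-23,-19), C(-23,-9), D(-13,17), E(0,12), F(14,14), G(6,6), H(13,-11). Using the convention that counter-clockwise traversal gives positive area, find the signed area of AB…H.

Σ = (-349) + (-230) + (-508) + (-156) + (-168) + (0) + (-144) + (-219) = -1774
Signed area = Σ/2 = -887 (negative ⇒ clockwise traversal).

-887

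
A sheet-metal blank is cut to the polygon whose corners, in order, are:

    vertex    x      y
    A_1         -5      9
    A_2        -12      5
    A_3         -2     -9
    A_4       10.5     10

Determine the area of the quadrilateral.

A_1→A_2: (-5)(5) − (-12)(9) = 83
A_2→A_3: (-12)(-9) − (-2)(5) = 118
A_3→A_4: (-2)(10) − (10.5)(-9) = 74.5
A_4→A_1: (10.5)(9) − (-5)(10) = 144.5
Σ = 420
Area = |Σ|/2 = 210.

210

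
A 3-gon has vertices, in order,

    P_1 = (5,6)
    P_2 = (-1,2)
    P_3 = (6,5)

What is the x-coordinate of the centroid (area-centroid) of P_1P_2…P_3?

Apply Gauss's area formula. First the cross-terms c_i = x_i·y_{i+1} − x_{i+1}·y_i:
  16, -17, 11  ⇒  2A = 10, A = 5.
Then Σ (x_i + x_{i+1})·c_i = 100, so x̄ = 100 / (6·5) = 10/3.

10/3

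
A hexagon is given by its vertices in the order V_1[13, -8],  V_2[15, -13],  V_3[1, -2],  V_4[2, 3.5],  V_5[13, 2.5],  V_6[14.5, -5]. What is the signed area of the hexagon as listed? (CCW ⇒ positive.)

-125.625

Σ = (-49) + (-17) + (7.5) + (-40.5) + (-101.25) + (-51) = -251.25
Signed area = Σ/2 = -125.625 (negative ⇒ clockwise traversal).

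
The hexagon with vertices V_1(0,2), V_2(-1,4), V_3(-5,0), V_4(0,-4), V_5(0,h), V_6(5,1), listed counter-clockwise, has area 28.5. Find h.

-1

The doubled signed area Σ (x_i y_{i+1} − x_{i+1} y_i) is linear in h.
With h=0 it equals 52; the coefficient of h is -5 (from the two edges through V_5).
So -5·h + 52 = 2·28.5 = 57 ⇒ h = -1.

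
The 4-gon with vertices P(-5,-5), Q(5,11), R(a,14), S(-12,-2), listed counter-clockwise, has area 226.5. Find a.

-15

The doubled signed area Σ (x_i y_{i+1} − x_{i+1} y_i) is linear in a.
With a=0 it equals 258; the coefficient of a is -13 (from the two edges through R).
So -13·a + 258 = 2·226.5 = 453 ⇒ a = -15.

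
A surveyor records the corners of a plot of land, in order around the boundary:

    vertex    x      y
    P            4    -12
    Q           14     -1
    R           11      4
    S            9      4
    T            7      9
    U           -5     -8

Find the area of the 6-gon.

186.5

Apply the shoelace formula: 2A = Σ (x_i·y_{i+1} − x_{i+1}·y_i), indices taken mod 6.
P→Q: (4)(-1) − (14)(-12) = 164
Q→R: (14)(4) − (11)(-1) = 67
R→S: (11)(4) − (9)(4) = 8
S→T: (9)(9) − (7)(4) = 53
T→U: (7)(-8) − (-5)(9) = -11
U→P: (-5)(-12) − (4)(-8) = 92
Σ = 373
Area = |Σ|/2 = 186.5.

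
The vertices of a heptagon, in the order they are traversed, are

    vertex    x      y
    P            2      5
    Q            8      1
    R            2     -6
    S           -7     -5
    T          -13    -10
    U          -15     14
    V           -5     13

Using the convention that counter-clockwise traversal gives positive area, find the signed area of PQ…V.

Apply the shoelace formula: 2A = Σ (x_i·y_{i+1} − x_{i+1}·y_i), indices taken mod 7.
Σ = (-38) + (-50) + (-52) + (5) + (-332) + (-125) + (-51) = -643
Signed area = Σ/2 = -321.5 (negative ⇒ clockwise traversal).

-321.5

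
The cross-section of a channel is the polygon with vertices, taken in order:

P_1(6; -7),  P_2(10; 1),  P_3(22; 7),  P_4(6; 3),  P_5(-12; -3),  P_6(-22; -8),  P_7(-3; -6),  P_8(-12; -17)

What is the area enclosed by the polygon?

234.5

Apply Gauss's area formula: 2A = Σ (x_i·y_{i+1} − x_{i+1}·y_i), indices taken mod 8.
Σ = (76) + (48) + (24) + (18) + (30) + (108) + (-21) + (186) = 469
Area = |Σ|/2 = 234.5.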